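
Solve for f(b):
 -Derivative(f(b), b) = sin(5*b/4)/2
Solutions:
 f(b) = C1 + 2*cos(5*b/4)/5


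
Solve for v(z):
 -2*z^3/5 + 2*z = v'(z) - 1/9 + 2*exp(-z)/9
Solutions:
 v(z) = C1 - z^4/10 + z^2 + z/9 + 2*exp(-z)/9


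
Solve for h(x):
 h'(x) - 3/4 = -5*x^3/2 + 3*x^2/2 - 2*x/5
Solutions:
 h(x) = C1 - 5*x^4/8 + x^3/2 - x^2/5 + 3*x/4


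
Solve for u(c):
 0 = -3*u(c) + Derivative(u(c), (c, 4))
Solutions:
 u(c) = C1*exp(-3^(1/4)*c) + C2*exp(3^(1/4)*c) + C3*sin(3^(1/4)*c) + C4*cos(3^(1/4)*c)


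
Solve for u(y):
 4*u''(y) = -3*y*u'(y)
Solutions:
 u(y) = C1 + C2*erf(sqrt(6)*y/4)


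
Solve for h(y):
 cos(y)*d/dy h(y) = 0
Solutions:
 h(y) = C1


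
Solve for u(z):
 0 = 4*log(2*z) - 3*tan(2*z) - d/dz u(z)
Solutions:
 u(z) = C1 + 4*z*log(z) - 4*z + 4*z*log(2) + 3*log(cos(2*z))/2


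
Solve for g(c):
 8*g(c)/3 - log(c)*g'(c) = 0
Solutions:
 g(c) = C1*exp(8*li(c)/3)


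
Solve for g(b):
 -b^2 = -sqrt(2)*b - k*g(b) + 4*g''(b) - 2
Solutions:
 g(b) = C1*exp(-b*sqrt(k)/2) + C2*exp(b*sqrt(k)/2) + b^2/k - sqrt(2)*b/k - 2/k + 8/k^2


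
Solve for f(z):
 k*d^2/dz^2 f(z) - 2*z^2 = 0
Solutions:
 f(z) = C1 + C2*z + z^4/(6*k)


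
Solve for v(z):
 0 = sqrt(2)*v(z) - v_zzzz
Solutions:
 v(z) = C1*exp(-2^(1/8)*z) + C2*exp(2^(1/8)*z) + C3*sin(2^(1/8)*z) + C4*cos(2^(1/8)*z)


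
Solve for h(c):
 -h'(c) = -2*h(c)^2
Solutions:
 h(c) = -1/(C1 + 2*c)


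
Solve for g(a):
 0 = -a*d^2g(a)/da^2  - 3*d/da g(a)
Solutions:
 g(a) = C1 + C2/a^2


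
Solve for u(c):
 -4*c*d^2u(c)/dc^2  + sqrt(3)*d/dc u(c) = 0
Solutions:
 u(c) = C1 + C2*c^(sqrt(3)/4 + 1)


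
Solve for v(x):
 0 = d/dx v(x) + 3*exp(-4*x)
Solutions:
 v(x) = C1 + 3*exp(-4*x)/4


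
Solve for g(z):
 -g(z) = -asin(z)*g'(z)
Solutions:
 g(z) = C1*exp(Integral(1/asin(z), z))


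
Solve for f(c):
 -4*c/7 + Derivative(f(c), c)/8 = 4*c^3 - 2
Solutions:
 f(c) = C1 + 8*c^4 + 16*c^2/7 - 16*c


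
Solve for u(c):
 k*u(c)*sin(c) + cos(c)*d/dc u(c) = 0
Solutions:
 u(c) = C1*exp(k*log(cos(c)))


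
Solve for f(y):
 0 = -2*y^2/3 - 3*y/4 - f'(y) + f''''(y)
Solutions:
 f(y) = C1 + C4*exp(y) - 2*y^3/9 - 3*y^2/8 + (C2*sin(sqrt(3)*y/2) + C3*cos(sqrt(3)*y/2))*exp(-y/2)


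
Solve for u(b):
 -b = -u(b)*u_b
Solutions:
 u(b) = -sqrt(C1 + b^2)
 u(b) = sqrt(C1 + b^2)


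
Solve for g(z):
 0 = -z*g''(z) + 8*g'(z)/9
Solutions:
 g(z) = C1 + C2*z^(17/9)


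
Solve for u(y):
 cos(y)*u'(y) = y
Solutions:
 u(y) = C1 + Integral(y/cos(y), y)


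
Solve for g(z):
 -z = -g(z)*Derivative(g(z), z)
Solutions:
 g(z) = -sqrt(C1 + z^2)
 g(z) = sqrt(C1 + z^2)


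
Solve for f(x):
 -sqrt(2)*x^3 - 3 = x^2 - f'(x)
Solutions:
 f(x) = C1 + sqrt(2)*x^4/4 + x^3/3 + 3*x


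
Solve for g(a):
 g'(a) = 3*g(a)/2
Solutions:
 g(a) = C1*exp(3*a/2)


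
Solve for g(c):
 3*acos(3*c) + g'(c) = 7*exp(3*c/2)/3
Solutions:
 g(c) = C1 - 3*c*acos(3*c) + sqrt(1 - 9*c^2) + 14*exp(3*c/2)/9


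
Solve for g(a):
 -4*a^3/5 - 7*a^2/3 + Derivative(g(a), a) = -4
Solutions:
 g(a) = C1 + a^4/5 + 7*a^3/9 - 4*a


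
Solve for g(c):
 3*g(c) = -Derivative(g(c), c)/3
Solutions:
 g(c) = C1*exp(-9*c)


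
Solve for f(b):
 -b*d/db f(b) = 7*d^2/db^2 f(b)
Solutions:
 f(b) = C1 + C2*erf(sqrt(14)*b/14)


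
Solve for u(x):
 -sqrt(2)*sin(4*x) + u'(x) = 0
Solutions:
 u(x) = C1 - sqrt(2)*cos(4*x)/4


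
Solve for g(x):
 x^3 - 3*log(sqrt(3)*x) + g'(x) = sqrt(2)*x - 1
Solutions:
 g(x) = C1 - x^4/4 + sqrt(2)*x^2/2 + 3*x*log(x) - 4*x + 3*x*log(3)/2


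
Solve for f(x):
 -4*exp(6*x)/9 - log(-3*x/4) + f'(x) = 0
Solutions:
 f(x) = C1 + x*log(-x) + x*(-2*log(2) - 1 + log(3)) + 2*exp(6*x)/27


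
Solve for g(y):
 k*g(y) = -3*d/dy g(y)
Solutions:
 g(y) = C1*exp(-k*y/3)


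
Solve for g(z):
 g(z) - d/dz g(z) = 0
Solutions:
 g(z) = C1*exp(z)


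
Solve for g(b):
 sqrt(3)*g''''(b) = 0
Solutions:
 g(b) = C1 + C2*b + C3*b^2 + C4*b^3


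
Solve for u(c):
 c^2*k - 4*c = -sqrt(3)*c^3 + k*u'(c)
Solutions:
 u(c) = C1 + sqrt(3)*c^4/(4*k) + c^3/3 - 2*c^2/k


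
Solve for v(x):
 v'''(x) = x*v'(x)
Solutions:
 v(x) = C1 + Integral(C2*airyai(x) + C3*airybi(x), x)


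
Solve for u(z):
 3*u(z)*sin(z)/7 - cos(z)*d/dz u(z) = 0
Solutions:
 u(z) = C1/cos(z)^(3/7)


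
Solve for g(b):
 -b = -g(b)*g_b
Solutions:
 g(b) = -sqrt(C1 + b^2)
 g(b) = sqrt(C1 + b^2)


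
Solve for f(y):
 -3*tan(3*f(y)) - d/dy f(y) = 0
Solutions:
 f(y) = -asin(C1*exp(-9*y))/3 + pi/3
 f(y) = asin(C1*exp(-9*y))/3


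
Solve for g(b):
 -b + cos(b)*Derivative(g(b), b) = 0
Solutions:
 g(b) = C1 + Integral(b/cos(b), b)


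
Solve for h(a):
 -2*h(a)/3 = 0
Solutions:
 h(a) = 0


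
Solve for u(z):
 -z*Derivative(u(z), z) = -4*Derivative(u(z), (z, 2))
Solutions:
 u(z) = C1 + C2*erfi(sqrt(2)*z/4)


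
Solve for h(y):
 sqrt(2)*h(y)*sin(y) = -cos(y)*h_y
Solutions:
 h(y) = C1*cos(y)^(sqrt(2))


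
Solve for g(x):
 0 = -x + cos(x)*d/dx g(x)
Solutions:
 g(x) = C1 + Integral(x/cos(x), x)


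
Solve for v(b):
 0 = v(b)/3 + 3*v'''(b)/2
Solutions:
 v(b) = C3*exp(-6^(1/3)*b/3) + (C1*sin(2^(1/3)*3^(5/6)*b/6) + C2*cos(2^(1/3)*3^(5/6)*b/6))*exp(6^(1/3)*b/6)


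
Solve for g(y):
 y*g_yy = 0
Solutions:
 g(y) = C1 + C2*y


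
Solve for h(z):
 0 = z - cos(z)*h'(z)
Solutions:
 h(z) = C1 + Integral(z/cos(z), z)


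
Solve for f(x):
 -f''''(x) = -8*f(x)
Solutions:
 f(x) = C1*exp(-2^(3/4)*x) + C2*exp(2^(3/4)*x) + C3*sin(2^(3/4)*x) + C4*cos(2^(3/4)*x)


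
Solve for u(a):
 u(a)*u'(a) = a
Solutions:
 u(a) = -sqrt(C1 + a^2)
 u(a) = sqrt(C1 + a^2)


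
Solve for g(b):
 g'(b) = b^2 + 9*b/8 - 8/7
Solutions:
 g(b) = C1 + b^3/3 + 9*b^2/16 - 8*b/7


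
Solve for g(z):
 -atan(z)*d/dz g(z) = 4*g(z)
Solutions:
 g(z) = C1*exp(-4*Integral(1/atan(z), z))


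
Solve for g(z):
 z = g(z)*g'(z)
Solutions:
 g(z) = -sqrt(C1 + z^2)
 g(z) = sqrt(C1 + z^2)


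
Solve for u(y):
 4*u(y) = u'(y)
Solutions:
 u(y) = C1*exp(4*y)


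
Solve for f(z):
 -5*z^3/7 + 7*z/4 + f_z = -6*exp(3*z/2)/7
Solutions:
 f(z) = C1 + 5*z^4/28 - 7*z^2/8 - 4*exp(3*z/2)/7


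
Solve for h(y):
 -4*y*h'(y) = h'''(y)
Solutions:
 h(y) = C1 + Integral(C2*airyai(-2^(2/3)*y) + C3*airybi(-2^(2/3)*y), y)


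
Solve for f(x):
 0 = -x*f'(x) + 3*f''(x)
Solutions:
 f(x) = C1 + C2*erfi(sqrt(6)*x/6)


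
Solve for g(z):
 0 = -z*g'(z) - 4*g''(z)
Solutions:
 g(z) = C1 + C2*erf(sqrt(2)*z/4)


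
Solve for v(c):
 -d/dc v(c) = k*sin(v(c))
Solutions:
 v(c) = -acos((-C1 - exp(2*c*k))/(C1 - exp(2*c*k))) + 2*pi
 v(c) = acos((-C1 - exp(2*c*k))/(C1 - exp(2*c*k)))


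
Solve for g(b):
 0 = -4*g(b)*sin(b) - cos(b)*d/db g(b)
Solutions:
 g(b) = C1*cos(b)^4


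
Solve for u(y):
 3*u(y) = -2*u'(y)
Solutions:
 u(y) = C1*exp(-3*y/2)


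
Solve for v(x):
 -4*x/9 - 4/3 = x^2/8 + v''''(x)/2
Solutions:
 v(x) = C1 + C2*x + C3*x^2 + C4*x^3 - x^6/1440 - x^5/135 - x^4/9


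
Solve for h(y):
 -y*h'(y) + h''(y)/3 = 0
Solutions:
 h(y) = C1 + C2*erfi(sqrt(6)*y/2)


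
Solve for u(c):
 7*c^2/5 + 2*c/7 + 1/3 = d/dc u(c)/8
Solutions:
 u(c) = C1 + 56*c^3/15 + 8*c^2/7 + 8*c/3


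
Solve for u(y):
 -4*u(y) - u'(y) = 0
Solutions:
 u(y) = C1*exp(-4*y)


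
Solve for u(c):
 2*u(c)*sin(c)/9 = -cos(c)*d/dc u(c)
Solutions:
 u(c) = C1*cos(c)^(2/9)


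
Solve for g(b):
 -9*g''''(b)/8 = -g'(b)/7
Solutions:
 g(b) = C1 + C4*exp(2*147^(1/3)*b/21) + (C2*sin(3^(5/6)*7^(2/3)*b/21) + C3*cos(3^(5/6)*7^(2/3)*b/21))*exp(-147^(1/3)*b/21)


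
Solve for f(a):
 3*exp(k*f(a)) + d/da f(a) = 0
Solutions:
 f(a) = Piecewise((log(1/(C1*k + 3*a*k))/k, Ne(k, 0)), (nan, True))
 f(a) = Piecewise((C1 - 3*a, Eq(k, 0)), (nan, True))


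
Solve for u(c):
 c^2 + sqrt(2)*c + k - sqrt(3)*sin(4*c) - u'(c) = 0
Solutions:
 u(c) = C1 + c^3/3 + sqrt(2)*c^2/2 + c*k + sqrt(3)*cos(4*c)/4


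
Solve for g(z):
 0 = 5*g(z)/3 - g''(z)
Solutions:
 g(z) = C1*exp(-sqrt(15)*z/3) + C2*exp(sqrt(15)*z/3)


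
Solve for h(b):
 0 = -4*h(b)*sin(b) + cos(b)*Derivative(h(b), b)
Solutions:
 h(b) = C1/cos(b)^4


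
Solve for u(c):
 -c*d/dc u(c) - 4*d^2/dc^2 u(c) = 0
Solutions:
 u(c) = C1 + C2*erf(sqrt(2)*c/4)


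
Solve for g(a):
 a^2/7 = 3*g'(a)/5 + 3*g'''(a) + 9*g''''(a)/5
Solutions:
 g(a) = C1 + C2*exp(a*(-20 + 50*2^(1/3)/(9*sqrt(2229) + 493)^(1/3) + 2^(2/3)*(9*sqrt(2229) + 493)^(1/3))/36)*sin(2^(1/3)*sqrt(3)*a*(-2^(1/3)*(9*sqrt(2229) + 493)^(1/3) + 50/(9*sqrt(2229) + 493)^(1/3))/36) + C3*exp(a*(-20 + 50*2^(1/3)/(9*sqrt(2229) + 493)^(1/3) + 2^(2/3)*(9*sqrt(2229) + 493)^(1/3))/36)*cos(2^(1/3)*sqrt(3)*a*(-2^(1/3)*(9*sqrt(2229) + 493)^(1/3) + 50/(9*sqrt(2229) + 493)^(1/3))/36) + C4*exp(-a*(50*2^(1/3)/(9*sqrt(2229) + 493)^(1/3) + 10 + 2^(2/3)*(9*sqrt(2229) + 493)^(1/3))/18) + 5*a^3/63 - 50*a/21


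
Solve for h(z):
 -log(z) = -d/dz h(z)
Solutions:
 h(z) = C1 + z*log(z) - z


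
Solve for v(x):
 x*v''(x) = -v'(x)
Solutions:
 v(x) = C1 + C2*log(x)


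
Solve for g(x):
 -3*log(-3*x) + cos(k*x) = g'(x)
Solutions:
 g(x) = C1 - 3*x*log(-x) - 3*x*log(3) + 3*x + Piecewise((sin(k*x)/k, Ne(k, 0)), (x, True))


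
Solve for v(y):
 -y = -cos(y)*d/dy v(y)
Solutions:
 v(y) = C1 + Integral(y/cos(y), y)


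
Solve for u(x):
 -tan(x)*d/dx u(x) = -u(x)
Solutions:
 u(x) = C1*sin(x)


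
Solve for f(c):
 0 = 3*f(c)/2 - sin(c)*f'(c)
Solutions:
 f(c) = C1*(cos(c) - 1)^(3/4)/(cos(c) + 1)^(3/4)


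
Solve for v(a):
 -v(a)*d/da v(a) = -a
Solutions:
 v(a) = -sqrt(C1 + a^2)
 v(a) = sqrt(C1 + a^2)


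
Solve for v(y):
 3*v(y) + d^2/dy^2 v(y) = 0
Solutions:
 v(y) = C1*sin(sqrt(3)*y) + C2*cos(sqrt(3)*y)


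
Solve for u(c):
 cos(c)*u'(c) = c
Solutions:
 u(c) = C1 + Integral(c/cos(c), c)


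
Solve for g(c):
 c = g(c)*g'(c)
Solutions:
 g(c) = -sqrt(C1 + c^2)
 g(c) = sqrt(C1 + c^2)


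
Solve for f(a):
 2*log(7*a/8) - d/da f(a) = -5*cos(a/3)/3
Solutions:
 f(a) = C1 + 2*a*log(a) - 6*a*log(2) - 2*a + 2*a*log(7) + 5*sin(a/3)


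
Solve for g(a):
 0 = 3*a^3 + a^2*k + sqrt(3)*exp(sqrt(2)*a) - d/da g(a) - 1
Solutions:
 g(a) = C1 + 3*a^4/4 + a^3*k/3 - a + sqrt(6)*exp(sqrt(2)*a)/2


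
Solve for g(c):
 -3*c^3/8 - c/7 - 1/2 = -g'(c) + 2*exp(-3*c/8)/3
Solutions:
 g(c) = C1 + 3*c^4/32 + c^2/14 + c/2 - 16*exp(-3*c/8)/9


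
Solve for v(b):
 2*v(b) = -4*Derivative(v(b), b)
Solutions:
 v(b) = C1*exp(-b/2)


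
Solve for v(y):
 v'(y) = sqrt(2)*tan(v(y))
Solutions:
 v(y) = pi - asin(C1*exp(sqrt(2)*y))
 v(y) = asin(C1*exp(sqrt(2)*y))


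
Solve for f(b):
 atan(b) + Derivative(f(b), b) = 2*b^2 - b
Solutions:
 f(b) = C1 + 2*b^3/3 - b^2/2 - b*atan(b) + log(b^2 + 1)/2


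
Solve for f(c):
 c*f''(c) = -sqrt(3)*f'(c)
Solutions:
 f(c) = C1 + C2*c^(1 - sqrt(3))


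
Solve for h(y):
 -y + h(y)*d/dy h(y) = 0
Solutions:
 h(y) = -sqrt(C1 + y^2)
 h(y) = sqrt(C1 + y^2)


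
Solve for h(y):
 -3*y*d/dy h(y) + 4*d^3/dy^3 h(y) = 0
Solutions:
 h(y) = C1 + Integral(C2*airyai(6^(1/3)*y/2) + C3*airybi(6^(1/3)*y/2), y)


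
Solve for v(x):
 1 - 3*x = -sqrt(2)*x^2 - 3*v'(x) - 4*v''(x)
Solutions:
 v(x) = C1 + C2*exp(-3*x/4) - sqrt(2)*x^3/9 + x^2/2 + 4*sqrt(2)*x^2/9 - 32*sqrt(2)*x/27 - 5*x/3


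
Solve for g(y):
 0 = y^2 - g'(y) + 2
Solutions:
 g(y) = C1 + y^3/3 + 2*y


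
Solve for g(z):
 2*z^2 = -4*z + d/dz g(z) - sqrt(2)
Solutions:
 g(z) = C1 + 2*z^3/3 + 2*z^2 + sqrt(2)*z


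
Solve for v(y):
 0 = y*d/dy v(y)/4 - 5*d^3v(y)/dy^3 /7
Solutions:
 v(y) = C1 + Integral(C2*airyai(350^(1/3)*y/10) + C3*airybi(350^(1/3)*y/10), y)


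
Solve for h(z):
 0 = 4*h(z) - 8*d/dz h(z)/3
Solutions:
 h(z) = C1*exp(3*z/2)


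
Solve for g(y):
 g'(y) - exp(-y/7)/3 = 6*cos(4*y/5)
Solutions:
 g(y) = C1 + 15*sin(4*y/5)/2 - 7*exp(-y/7)/3


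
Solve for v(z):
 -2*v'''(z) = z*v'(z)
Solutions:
 v(z) = C1 + Integral(C2*airyai(-2^(2/3)*z/2) + C3*airybi(-2^(2/3)*z/2), z)


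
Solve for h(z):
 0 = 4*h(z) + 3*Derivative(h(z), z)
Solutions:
 h(z) = C1*exp(-4*z/3)


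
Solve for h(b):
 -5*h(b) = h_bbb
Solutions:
 h(b) = C3*exp(-5^(1/3)*b) + (C1*sin(sqrt(3)*5^(1/3)*b/2) + C2*cos(sqrt(3)*5^(1/3)*b/2))*exp(5^(1/3)*b/2)


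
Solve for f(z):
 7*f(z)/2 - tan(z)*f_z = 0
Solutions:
 f(z) = C1*sin(z)^(7/2)


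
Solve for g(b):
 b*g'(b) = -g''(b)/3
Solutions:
 g(b) = C1 + C2*erf(sqrt(6)*b/2)


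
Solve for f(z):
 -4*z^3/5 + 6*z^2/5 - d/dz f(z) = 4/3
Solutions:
 f(z) = C1 - z^4/5 + 2*z^3/5 - 4*z/3


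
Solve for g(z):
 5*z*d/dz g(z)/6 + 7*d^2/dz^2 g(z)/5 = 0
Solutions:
 g(z) = C1 + C2*erf(5*sqrt(21)*z/42)


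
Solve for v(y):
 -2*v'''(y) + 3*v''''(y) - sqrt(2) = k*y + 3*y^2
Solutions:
 v(y) = C1 + C2*y + C3*y^2 + C4*exp(2*y/3) - y^5/40 + y^4*(-k - 9)/48 + y^3*(-3*k - 27 - 2*sqrt(2))/24


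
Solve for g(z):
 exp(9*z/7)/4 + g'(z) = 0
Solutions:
 g(z) = C1 - 7*exp(9*z/7)/36


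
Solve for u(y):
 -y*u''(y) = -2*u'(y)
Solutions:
 u(y) = C1 + C2*y^3


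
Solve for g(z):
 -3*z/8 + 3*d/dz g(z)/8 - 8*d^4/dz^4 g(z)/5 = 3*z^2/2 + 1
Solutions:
 g(z) = C1 + C4*exp(15^(1/3)*z/4) + 4*z^3/3 + z^2/2 + 8*z/3 + (C2*sin(3^(5/6)*5^(1/3)*z/8) + C3*cos(3^(5/6)*5^(1/3)*z/8))*exp(-15^(1/3)*z/8)


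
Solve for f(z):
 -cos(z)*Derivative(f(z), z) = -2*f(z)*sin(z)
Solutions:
 f(z) = C1/cos(z)^2


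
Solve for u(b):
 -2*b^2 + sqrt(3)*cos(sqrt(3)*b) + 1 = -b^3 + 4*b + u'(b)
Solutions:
 u(b) = C1 + b^4/4 - 2*b^3/3 - 2*b^2 + b + sin(sqrt(3)*b)


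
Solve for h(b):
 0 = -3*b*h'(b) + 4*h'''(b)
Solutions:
 h(b) = C1 + Integral(C2*airyai(6^(1/3)*b/2) + C3*airybi(6^(1/3)*b/2), b)


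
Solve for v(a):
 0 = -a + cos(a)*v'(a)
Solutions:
 v(a) = C1 + Integral(a/cos(a), a)


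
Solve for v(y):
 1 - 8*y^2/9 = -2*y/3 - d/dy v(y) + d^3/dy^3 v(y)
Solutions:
 v(y) = C1 + C2*exp(-y) + C3*exp(y) + 8*y^3/27 - y^2/3 + 7*y/9


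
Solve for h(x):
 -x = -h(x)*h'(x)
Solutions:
 h(x) = -sqrt(C1 + x^2)
 h(x) = sqrt(C1 + x^2)


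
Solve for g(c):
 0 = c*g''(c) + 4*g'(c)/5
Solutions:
 g(c) = C1 + C2*c^(1/5)


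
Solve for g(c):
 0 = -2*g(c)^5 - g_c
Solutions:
 g(c) = -I*(1/(C1 + 8*c))^(1/4)
 g(c) = I*(1/(C1 + 8*c))^(1/4)
 g(c) = -(1/(C1 + 8*c))^(1/4)
 g(c) = (1/(C1 + 8*c))^(1/4)


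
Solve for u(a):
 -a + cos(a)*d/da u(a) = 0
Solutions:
 u(a) = C1 + Integral(a/cos(a), a)


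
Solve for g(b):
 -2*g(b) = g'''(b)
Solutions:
 g(b) = C3*exp(-2^(1/3)*b) + (C1*sin(2^(1/3)*sqrt(3)*b/2) + C2*cos(2^(1/3)*sqrt(3)*b/2))*exp(2^(1/3)*b/2)


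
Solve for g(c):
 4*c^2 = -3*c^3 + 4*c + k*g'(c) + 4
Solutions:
 g(c) = C1 + 3*c^4/(4*k) + 4*c^3/(3*k) - 2*c^2/k - 4*c/k


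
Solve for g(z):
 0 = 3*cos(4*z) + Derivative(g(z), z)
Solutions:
 g(z) = C1 - 3*sin(4*z)/4


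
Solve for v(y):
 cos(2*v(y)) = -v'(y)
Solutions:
 v(y) = -asin((C1 + exp(4*y))/(C1 - exp(4*y)))/2 + pi/2
 v(y) = asin((C1 + exp(4*y))/(C1 - exp(4*y)))/2


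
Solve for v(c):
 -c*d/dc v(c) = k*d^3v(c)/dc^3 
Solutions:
 v(c) = C1 + Integral(C2*airyai(c*(-1/k)^(1/3)) + C3*airybi(c*(-1/k)^(1/3)), c)


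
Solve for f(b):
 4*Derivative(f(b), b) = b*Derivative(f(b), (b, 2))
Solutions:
 f(b) = C1 + C2*b^5


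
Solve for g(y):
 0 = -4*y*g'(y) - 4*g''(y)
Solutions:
 g(y) = C1 + C2*erf(sqrt(2)*y/2)


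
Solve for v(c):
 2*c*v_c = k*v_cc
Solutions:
 v(c) = C1 + C2*erf(c*sqrt(-1/k))/sqrt(-1/k)


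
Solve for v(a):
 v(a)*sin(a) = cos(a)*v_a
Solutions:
 v(a) = C1/cos(a)


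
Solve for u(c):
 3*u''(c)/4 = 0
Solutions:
 u(c) = C1 + C2*c


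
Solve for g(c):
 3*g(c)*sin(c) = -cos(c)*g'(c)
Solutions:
 g(c) = C1*cos(c)^3


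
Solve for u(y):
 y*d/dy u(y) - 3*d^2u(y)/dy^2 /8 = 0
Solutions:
 u(y) = C1 + C2*erfi(2*sqrt(3)*y/3)


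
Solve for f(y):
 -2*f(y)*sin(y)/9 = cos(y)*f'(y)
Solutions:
 f(y) = C1*cos(y)^(2/9)


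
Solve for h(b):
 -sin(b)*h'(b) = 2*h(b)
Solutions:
 h(b) = C1*(cos(b) + 1)/(cos(b) - 1)


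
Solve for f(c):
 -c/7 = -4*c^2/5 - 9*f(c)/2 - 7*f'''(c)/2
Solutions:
 f(c) = C3*exp(-21^(2/3)*c/7) - 8*c^2/45 + 2*c/63 + (C1*sin(3*3^(1/6)*7^(2/3)*c/14) + C2*cos(3*3^(1/6)*7^(2/3)*c/14))*exp(21^(2/3)*c/14)


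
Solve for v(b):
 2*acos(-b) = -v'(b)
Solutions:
 v(b) = C1 - 2*b*acos(-b) - 2*sqrt(1 - b^2)


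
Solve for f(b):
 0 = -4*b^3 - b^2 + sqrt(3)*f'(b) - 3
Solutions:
 f(b) = C1 + sqrt(3)*b^4/3 + sqrt(3)*b^3/9 + sqrt(3)*b


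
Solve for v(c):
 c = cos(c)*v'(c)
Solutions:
 v(c) = C1 + Integral(c/cos(c), c)


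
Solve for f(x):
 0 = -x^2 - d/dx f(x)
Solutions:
 f(x) = C1 - x^3/3


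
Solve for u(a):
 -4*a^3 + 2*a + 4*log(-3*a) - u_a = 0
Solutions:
 u(a) = C1 - a^4 + a^2 + 4*a*log(-a) + 4*a*(-1 + log(3))


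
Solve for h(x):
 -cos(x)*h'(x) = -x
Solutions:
 h(x) = C1 + Integral(x/cos(x), x)


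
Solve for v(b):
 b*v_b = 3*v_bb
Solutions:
 v(b) = C1 + C2*erfi(sqrt(6)*b/6)


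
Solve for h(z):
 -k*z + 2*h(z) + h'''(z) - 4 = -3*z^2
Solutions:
 h(z) = C3*exp(-2^(1/3)*z) + k*z/2 - 3*z^2/2 + (C1*sin(2^(1/3)*sqrt(3)*z/2) + C2*cos(2^(1/3)*sqrt(3)*z/2))*exp(2^(1/3)*z/2) + 2


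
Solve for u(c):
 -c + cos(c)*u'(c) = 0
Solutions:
 u(c) = C1 + Integral(c/cos(c), c)


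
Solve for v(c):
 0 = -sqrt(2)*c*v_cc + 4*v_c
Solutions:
 v(c) = C1 + C2*c^(1 + 2*sqrt(2))


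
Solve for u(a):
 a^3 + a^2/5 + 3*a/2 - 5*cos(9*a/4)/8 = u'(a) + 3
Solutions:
 u(a) = C1 + a^4/4 + a^3/15 + 3*a^2/4 - 3*a - 5*sin(9*a/4)/18


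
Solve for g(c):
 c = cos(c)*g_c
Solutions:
 g(c) = C1 + Integral(c/cos(c), c)


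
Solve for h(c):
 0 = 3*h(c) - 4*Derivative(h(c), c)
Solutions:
 h(c) = C1*exp(3*c/4)


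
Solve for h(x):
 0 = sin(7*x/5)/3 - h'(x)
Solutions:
 h(x) = C1 - 5*cos(7*x/5)/21


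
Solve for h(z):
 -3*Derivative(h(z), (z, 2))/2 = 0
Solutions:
 h(z) = C1 + C2*z


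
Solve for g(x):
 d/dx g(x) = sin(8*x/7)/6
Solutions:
 g(x) = C1 - 7*cos(8*x/7)/48


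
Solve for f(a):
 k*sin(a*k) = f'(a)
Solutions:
 f(a) = C1 - cos(a*k)


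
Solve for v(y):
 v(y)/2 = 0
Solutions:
 v(y) = 0


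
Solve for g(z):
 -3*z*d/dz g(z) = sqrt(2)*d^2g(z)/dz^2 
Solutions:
 g(z) = C1 + C2*erf(2^(1/4)*sqrt(3)*z/2)


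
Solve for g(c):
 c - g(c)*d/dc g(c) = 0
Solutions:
 g(c) = -sqrt(C1 + c^2)
 g(c) = sqrt(C1 + c^2)


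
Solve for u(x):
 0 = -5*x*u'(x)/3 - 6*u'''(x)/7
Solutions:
 u(x) = C1 + Integral(C2*airyai(-420^(1/3)*x/6) + C3*airybi(-420^(1/3)*x/6), x)


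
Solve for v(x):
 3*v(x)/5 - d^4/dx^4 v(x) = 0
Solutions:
 v(x) = C1*exp(-3^(1/4)*5^(3/4)*x/5) + C2*exp(3^(1/4)*5^(3/4)*x/5) + C3*sin(3^(1/4)*5^(3/4)*x/5) + C4*cos(3^(1/4)*5^(3/4)*x/5)


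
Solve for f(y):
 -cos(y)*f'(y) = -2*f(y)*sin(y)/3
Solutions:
 f(y) = C1/cos(y)^(2/3)


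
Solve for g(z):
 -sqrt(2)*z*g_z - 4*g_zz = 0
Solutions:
 g(z) = C1 + C2*erf(2^(3/4)*z/4)


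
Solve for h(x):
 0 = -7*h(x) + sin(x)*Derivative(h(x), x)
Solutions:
 h(x) = C1*sqrt(cos(x) - 1)*(cos(x)^3 - 3*cos(x)^2 + 3*cos(x) - 1)/(sqrt(cos(x) + 1)*(cos(x)^3 + 3*cos(x)^2 + 3*cos(x) + 1))


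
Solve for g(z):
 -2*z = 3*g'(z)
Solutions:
 g(z) = C1 - z^2/3


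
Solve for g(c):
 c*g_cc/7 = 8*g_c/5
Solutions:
 g(c) = C1 + C2*c^(61/5)


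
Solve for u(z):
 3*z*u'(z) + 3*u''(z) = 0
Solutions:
 u(z) = C1 + C2*erf(sqrt(2)*z/2)


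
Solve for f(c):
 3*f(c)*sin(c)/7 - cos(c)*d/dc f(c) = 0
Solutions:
 f(c) = C1/cos(c)^(3/7)


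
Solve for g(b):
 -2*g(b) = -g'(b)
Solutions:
 g(b) = C1*exp(2*b)


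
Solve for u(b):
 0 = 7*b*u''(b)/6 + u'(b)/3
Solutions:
 u(b) = C1 + C2*b^(5/7)


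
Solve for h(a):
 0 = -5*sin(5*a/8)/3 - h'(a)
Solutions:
 h(a) = C1 + 8*cos(5*a/8)/3


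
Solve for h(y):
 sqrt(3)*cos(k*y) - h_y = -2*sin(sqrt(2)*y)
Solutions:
 h(y) = C1 - sqrt(2)*cos(sqrt(2)*y) + sqrt(3)*sin(k*y)/k


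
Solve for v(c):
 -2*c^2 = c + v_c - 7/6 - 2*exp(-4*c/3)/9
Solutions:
 v(c) = C1 - 2*c^3/3 - c^2/2 + 7*c/6 - exp(-4*c/3)/6


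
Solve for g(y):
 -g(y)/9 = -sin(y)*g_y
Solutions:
 g(y) = C1*(cos(y) - 1)^(1/18)/(cos(y) + 1)^(1/18)


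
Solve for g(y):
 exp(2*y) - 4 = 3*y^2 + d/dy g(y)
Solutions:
 g(y) = C1 - y^3 - 4*y + exp(2*y)/2


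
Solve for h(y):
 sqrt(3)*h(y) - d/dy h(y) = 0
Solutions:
 h(y) = C1*exp(sqrt(3)*y)


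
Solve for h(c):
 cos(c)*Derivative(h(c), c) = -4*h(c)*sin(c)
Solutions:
 h(c) = C1*cos(c)^4


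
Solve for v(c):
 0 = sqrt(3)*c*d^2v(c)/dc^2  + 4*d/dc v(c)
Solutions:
 v(c) = C1 + C2*c^(1 - 4*sqrt(3)/3)


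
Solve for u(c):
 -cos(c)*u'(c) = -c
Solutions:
 u(c) = C1 + Integral(c/cos(c), c)


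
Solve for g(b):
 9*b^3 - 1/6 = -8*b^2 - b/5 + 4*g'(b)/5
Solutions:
 g(b) = C1 + 45*b^4/16 + 10*b^3/3 + b^2/8 - 5*b/24


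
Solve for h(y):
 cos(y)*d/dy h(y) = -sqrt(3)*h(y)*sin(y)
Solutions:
 h(y) = C1*cos(y)^(sqrt(3))


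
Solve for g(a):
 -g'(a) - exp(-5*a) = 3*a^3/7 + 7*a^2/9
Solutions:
 g(a) = C1 - 3*a^4/28 - 7*a^3/27 + exp(-5*a)/5


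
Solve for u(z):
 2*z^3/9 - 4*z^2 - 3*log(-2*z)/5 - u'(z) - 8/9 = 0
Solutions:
 u(z) = C1 + z^4/18 - 4*z^3/3 - 3*z*log(-z)/5 + z*(-27*log(2) - 13)/45


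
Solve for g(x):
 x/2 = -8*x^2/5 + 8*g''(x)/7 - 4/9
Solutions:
 g(x) = C1 + C2*x + 7*x^4/60 + 7*x^3/96 + 7*x^2/36


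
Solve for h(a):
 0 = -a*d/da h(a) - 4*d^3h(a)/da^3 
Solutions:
 h(a) = C1 + Integral(C2*airyai(-2^(1/3)*a/2) + C3*airybi(-2^(1/3)*a/2), a)


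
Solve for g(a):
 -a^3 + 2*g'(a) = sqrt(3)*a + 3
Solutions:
 g(a) = C1 + a^4/8 + sqrt(3)*a^2/4 + 3*a/2


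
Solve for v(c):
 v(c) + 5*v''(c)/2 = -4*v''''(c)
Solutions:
 v(c) = (C1*sin(sqrt(2)*c*cos(atan(sqrt(39)/5)/2)/2) + C2*cos(sqrt(2)*c*cos(atan(sqrt(39)/5)/2)/2))*exp(-sqrt(2)*c*sin(atan(sqrt(39)/5)/2)/2) + (C3*sin(sqrt(2)*c*cos(atan(sqrt(39)/5)/2)/2) + C4*cos(sqrt(2)*c*cos(atan(sqrt(39)/5)/2)/2))*exp(sqrt(2)*c*sin(atan(sqrt(39)/5)/2)/2)


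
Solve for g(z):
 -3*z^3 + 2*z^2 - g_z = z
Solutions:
 g(z) = C1 - 3*z^4/4 + 2*z^3/3 - z^2/2


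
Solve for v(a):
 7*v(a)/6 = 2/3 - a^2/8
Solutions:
 v(a) = 4/7 - 3*a^2/28


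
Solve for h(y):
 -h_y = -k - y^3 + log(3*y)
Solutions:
 h(y) = C1 + k*y + y^4/4 - y*log(y) - y*log(3) + y


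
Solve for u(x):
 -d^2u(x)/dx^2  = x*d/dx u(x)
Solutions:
 u(x) = C1 + C2*erf(sqrt(2)*x/2)


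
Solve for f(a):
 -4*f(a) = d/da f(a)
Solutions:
 f(a) = C1*exp(-4*a)


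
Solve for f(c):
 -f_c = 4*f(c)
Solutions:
 f(c) = C1*exp(-4*c)


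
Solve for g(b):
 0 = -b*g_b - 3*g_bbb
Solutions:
 g(b) = C1 + Integral(C2*airyai(-3^(2/3)*b/3) + C3*airybi(-3^(2/3)*b/3), b)


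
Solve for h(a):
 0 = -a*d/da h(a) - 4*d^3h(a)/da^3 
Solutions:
 h(a) = C1 + Integral(C2*airyai(-2^(1/3)*a/2) + C3*airybi(-2^(1/3)*a/2), a)


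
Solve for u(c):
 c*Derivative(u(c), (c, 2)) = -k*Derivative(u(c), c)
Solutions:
 u(c) = C1 + c^(1 - re(k))*(C2*sin(log(c)*Abs(im(k))) + C3*cos(log(c)*im(k)))


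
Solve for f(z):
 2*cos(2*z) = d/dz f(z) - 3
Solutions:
 f(z) = C1 + 3*z + sin(2*z)


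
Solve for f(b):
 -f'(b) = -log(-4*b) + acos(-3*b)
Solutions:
 f(b) = C1 + b*log(-b) - b*acos(-3*b) - b + 2*b*log(2) - sqrt(1 - 9*b^2)/3


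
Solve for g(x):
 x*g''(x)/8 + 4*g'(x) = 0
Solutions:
 g(x) = C1 + C2/x^31


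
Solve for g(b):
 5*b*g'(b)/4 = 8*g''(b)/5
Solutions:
 g(b) = C1 + C2*erfi(5*b/8)


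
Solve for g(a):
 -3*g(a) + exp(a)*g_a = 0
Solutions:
 g(a) = C1*exp(-3*exp(-a))


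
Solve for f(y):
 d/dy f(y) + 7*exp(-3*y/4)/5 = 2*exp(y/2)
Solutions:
 f(y) = C1 + 4*exp(y/2) + 28*exp(-3*y/4)/15


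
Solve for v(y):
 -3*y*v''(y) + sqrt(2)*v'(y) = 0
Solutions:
 v(y) = C1 + C2*y^(sqrt(2)/3 + 1)


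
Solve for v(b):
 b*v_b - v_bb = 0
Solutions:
 v(b) = C1 + C2*erfi(sqrt(2)*b/2)


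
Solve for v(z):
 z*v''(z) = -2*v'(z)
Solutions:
 v(z) = C1 + C2/z


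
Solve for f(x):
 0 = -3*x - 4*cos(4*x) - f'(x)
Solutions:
 f(x) = C1 - 3*x^2/2 - sin(4*x)


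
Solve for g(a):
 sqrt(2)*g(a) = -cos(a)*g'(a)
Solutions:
 g(a) = C1*(sin(a) - 1)^(sqrt(2)/2)/(sin(a) + 1)^(sqrt(2)/2)


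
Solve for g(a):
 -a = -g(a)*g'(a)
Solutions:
 g(a) = -sqrt(C1 + a^2)
 g(a) = sqrt(C1 + a^2)


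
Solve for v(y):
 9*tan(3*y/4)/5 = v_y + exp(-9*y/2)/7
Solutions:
 v(y) = C1 + 6*log(tan(3*y/4)^2 + 1)/5 + 2*exp(-9*y/2)/63


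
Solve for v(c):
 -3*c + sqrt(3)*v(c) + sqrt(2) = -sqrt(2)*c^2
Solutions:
 v(c) = -sqrt(6)*c^2/3 + sqrt(3)*c - sqrt(6)/3


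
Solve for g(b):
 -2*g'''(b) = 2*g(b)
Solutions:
 g(b) = C3*exp(-b) + (C1*sin(sqrt(3)*b/2) + C2*cos(sqrt(3)*b/2))*exp(b/2)


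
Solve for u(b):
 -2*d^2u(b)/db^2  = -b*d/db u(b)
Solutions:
 u(b) = C1 + C2*erfi(b/2)


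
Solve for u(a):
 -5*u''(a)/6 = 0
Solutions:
 u(a) = C1 + C2*a


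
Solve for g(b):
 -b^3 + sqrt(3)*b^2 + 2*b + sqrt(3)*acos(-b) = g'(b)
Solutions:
 g(b) = C1 - b^4/4 + sqrt(3)*b^3/3 + b^2 + sqrt(3)*(b*acos(-b) + sqrt(1 - b^2))


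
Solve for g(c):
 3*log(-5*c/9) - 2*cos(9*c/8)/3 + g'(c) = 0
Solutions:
 g(c) = C1 - 3*c*log(-c) - 3*c*log(5) + 3*c + 6*c*log(3) + 16*sin(9*c/8)/27


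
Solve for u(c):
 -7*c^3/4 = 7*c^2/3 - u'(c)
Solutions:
 u(c) = C1 + 7*c^4/16 + 7*c^3/9


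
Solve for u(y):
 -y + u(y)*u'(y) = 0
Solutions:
 u(y) = -sqrt(C1 + y^2)
 u(y) = sqrt(C1 + y^2)


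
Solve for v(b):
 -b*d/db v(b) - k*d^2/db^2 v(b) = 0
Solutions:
 v(b) = C1 + C2*sqrt(k)*erf(sqrt(2)*b*sqrt(1/k)/2)


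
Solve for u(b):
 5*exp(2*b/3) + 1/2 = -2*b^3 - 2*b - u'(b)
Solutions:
 u(b) = C1 - b^4/2 - b^2 - b/2 - 15*exp(2*b/3)/2


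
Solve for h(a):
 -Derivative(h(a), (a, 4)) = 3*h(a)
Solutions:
 h(a) = (C1*sin(sqrt(2)*3^(1/4)*a/2) + C2*cos(sqrt(2)*3^(1/4)*a/2))*exp(-sqrt(2)*3^(1/4)*a/2) + (C3*sin(sqrt(2)*3^(1/4)*a/2) + C4*cos(sqrt(2)*3^(1/4)*a/2))*exp(sqrt(2)*3^(1/4)*a/2)


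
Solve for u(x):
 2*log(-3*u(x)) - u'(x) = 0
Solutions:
 -Integral(1/(log(-_y) + log(3)), (_y, u(x)))/2 = C1 - x


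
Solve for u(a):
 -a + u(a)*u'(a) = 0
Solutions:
 u(a) = -sqrt(C1 + a^2)
 u(a) = sqrt(C1 + a^2)


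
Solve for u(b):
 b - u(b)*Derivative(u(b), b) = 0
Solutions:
 u(b) = -sqrt(C1 + b^2)
 u(b) = sqrt(C1 + b^2)


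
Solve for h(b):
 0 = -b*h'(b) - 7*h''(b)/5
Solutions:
 h(b) = C1 + C2*erf(sqrt(70)*b/14)


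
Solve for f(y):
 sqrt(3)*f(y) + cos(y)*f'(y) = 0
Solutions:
 f(y) = C1*(sin(y) - 1)^(sqrt(3)/2)/(sin(y) + 1)^(sqrt(3)/2)


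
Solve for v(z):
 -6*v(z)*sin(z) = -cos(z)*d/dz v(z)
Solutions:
 v(z) = C1/cos(z)^6


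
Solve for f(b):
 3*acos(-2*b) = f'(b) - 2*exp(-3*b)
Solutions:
 f(b) = C1 + 3*b*acos(-2*b) + 3*sqrt(1 - 4*b^2)/2 - 2*exp(-3*b)/3


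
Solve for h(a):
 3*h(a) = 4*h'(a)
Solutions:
 h(a) = C1*exp(3*a/4)


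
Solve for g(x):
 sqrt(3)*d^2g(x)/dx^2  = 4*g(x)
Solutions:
 g(x) = C1*exp(-2*3^(3/4)*x/3) + C2*exp(2*3^(3/4)*x/3)


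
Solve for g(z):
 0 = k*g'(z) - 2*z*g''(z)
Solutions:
 g(z) = C1 + z^(re(k)/2 + 1)*(C2*sin(log(z)*Abs(im(k))/2) + C3*cos(log(z)*im(k)/2))


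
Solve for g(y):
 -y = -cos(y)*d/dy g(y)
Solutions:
 g(y) = C1 + Integral(y/cos(y), y)


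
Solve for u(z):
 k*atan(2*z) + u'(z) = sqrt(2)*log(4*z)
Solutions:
 u(z) = C1 - k*(z*atan(2*z) - log(4*z^2 + 1)/4) + sqrt(2)*z*(log(z) - 1) + 2*sqrt(2)*z*log(2)


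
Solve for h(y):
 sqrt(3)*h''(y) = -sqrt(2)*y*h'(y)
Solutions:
 h(y) = C1 + C2*erf(6^(3/4)*y/6)


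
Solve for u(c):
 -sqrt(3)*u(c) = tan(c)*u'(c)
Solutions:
 u(c) = C1/sin(c)^(sqrt(3))


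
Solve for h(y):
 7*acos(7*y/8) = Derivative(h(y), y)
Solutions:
 h(y) = C1 + 7*y*acos(7*y/8) - sqrt(64 - 49*y^2)


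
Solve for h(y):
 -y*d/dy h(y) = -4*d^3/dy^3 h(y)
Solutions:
 h(y) = C1 + Integral(C2*airyai(2^(1/3)*y/2) + C3*airybi(2^(1/3)*y/2), y)


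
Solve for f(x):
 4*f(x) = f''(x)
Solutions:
 f(x) = C1*exp(-2*x) + C2*exp(2*x)


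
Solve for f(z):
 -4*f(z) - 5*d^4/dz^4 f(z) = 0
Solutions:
 f(z) = (C1*sin(5^(3/4)*z/5) + C2*cos(5^(3/4)*z/5))*exp(-5^(3/4)*z/5) + (C3*sin(5^(3/4)*z/5) + C4*cos(5^(3/4)*z/5))*exp(5^(3/4)*z/5)


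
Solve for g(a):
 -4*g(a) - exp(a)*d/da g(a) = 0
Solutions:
 g(a) = C1*exp(4*exp(-a))


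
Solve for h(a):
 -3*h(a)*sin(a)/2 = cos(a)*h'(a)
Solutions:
 h(a) = C1*cos(a)^(3/2)


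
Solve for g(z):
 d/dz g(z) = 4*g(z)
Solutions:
 g(z) = C1*exp(4*z)


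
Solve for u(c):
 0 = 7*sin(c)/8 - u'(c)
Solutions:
 u(c) = C1 - 7*cos(c)/8


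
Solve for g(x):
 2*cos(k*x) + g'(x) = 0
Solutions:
 g(x) = C1 - 2*sin(k*x)/k


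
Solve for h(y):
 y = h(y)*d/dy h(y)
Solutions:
 h(y) = -sqrt(C1 + y^2)
 h(y) = sqrt(C1 + y^2)


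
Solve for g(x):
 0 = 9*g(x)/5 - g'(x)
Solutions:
 g(x) = C1*exp(9*x/5)


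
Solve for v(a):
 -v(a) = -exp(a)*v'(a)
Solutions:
 v(a) = C1*exp(-exp(-a))


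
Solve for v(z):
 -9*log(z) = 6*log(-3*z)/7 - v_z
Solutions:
 v(z) = C1 + 69*z*log(z)/7 + 3*z*(-23 + 2*log(3) + 2*I*pi)/7


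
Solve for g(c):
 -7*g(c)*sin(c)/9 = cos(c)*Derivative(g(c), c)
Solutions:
 g(c) = C1*cos(c)^(7/9)


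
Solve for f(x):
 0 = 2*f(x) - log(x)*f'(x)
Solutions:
 f(x) = C1*exp(2*li(x))


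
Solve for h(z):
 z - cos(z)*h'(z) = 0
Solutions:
 h(z) = C1 + Integral(z/cos(z), z)


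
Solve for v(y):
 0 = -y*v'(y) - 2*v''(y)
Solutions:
 v(y) = C1 + C2*erf(y/2)


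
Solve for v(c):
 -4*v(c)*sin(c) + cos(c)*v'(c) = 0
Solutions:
 v(c) = C1/cos(c)^4


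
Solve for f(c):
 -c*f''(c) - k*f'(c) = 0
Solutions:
 f(c) = C1 + c^(1 - re(k))*(C2*sin(log(c)*Abs(im(k))) + C3*cos(log(c)*im(k)))


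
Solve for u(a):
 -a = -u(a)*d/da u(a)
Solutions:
 u(a) = -sqrt(C1 + a^2)
 u(a) = sqrt(C1 + a^2)


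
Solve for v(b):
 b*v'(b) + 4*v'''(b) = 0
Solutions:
 v(b) = C1 + Integral(C2*airyai(-2^(1/3)*b/2) + C3*airybi(-2^(1/3)*b/2), b)


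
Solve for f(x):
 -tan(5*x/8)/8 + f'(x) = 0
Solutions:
 f(x) = C1 - log(cos(5*x/8))/5


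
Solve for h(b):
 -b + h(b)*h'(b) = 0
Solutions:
 h(b) = -sqrt(C1 + b^2)
 h(b) = sqrt(C1 + b^2)


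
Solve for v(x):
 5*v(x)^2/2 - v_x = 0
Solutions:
 v(x) = -2/(C1 + 5*x)


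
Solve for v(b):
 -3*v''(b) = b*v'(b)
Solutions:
 v(b) = C1 + C2*erf(sqrt(6)*b/6)


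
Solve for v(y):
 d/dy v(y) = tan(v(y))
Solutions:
 v(y) = pi - asin(C1*exp(y))
 v(y) = asin(C1*exp(y))


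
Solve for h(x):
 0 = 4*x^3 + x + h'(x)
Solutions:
 h(x) = C1 - x^4 - x^2/2


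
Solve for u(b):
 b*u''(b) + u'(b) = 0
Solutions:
 u(b) = C1 + C2*log(b)


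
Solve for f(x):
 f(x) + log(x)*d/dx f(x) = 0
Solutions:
 f(x) = C1*exp(-li(x))


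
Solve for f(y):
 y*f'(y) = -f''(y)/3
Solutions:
 f(y) = C1 + C2*erf(sqrt(6)*y/2)


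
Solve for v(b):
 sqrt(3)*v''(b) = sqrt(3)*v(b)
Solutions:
 v(b) = C1*exp(-b) + C2*exp(b)


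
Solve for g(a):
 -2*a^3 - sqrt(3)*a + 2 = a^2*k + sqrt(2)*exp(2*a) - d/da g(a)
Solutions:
 g(a) = C1 + a^4/2 + a^3*k/3 + sqrt(3)*a^2/2 - 2*a + sqrt(2)*exp(2*a)/2


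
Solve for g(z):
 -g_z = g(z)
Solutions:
 g(z) = C1*exp(-z)


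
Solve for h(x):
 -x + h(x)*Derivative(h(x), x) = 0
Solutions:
 h(x) = -sqrt(C1 + x^2)
 h(x) = sqrt(C1 + x^2)


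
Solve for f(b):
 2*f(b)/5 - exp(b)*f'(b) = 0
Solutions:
 f(b) = C1*exp(-2*exp(-b)/5)


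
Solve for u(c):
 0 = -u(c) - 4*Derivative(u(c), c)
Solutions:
 u(c) = C1*exp(-c/4)


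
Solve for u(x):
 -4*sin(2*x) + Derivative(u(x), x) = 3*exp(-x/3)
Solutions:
 u(x) = C1 - 2*cos(2*x) - 9*exp(-x/3)


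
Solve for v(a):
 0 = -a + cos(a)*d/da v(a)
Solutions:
 v(a) = C1 + Integral(a/cos(a), a)


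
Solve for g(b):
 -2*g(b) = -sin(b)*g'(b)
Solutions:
 g(b) = C1*(cos(b) - 1)/(cos(b) + 1)


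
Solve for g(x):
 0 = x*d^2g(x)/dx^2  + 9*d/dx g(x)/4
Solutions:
 g(x) = C1 + C2/x^(5/4)


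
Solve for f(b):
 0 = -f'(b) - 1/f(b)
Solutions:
 f(b) = -sqrt(C1 - 2*b)
 f(b) = sqrt(C1 - 2*b)


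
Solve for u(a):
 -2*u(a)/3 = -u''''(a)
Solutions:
 u(a) = C1*exp(-2^(1/4)*3^(3/4)*a/3) + C2*exp(2^(1/4)*3^(3/4)*a/3) + C3*sin(2^(1/4)*3^(3/4)*a/3) + C4*cos(2^(1/4)*3^(3/4)*a/3)


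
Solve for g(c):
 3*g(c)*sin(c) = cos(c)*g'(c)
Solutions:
 g(c) = C1/cos(c)^3


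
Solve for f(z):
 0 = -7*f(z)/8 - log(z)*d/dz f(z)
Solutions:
 f(z) = C1*exp(-7*li(z)/8)


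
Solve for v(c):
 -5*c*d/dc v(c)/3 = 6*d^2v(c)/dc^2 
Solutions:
 v(c) = C1 + C2*erf(sqrt(5)*c/6)


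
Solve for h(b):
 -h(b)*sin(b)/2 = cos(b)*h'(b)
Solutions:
 h(b) = C1*sqrt(cos(b))


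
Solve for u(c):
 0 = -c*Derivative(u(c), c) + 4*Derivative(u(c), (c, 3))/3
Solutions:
 u(c) = C1 + Integral(C2*airyai(6^(1/3)*c/2) + C3*airybi(6^(1/3)*c/2), c)


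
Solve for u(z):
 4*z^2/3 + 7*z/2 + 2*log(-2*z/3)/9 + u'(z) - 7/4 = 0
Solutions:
 u(z) = C1 - 4*z^3/9 - 7*z^2/4 - 2*z*log(-z)/9 + z*(-8*log(2) + 8*log(3) + 71)/36


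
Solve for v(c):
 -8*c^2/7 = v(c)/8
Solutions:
 v(c) = -64*c^2/7


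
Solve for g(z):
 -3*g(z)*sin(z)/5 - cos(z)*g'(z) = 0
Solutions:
 g(z) = C1*cos(z)^(3/5)


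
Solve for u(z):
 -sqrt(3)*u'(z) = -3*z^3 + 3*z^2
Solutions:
 u(z) = C1 + sqrt(3)*z^4/4 - sqrt(3)*z^3/3


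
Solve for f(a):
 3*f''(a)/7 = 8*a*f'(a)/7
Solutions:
 f(a) = C1 + C2*erfi(2*sqrt(3)*a/3)


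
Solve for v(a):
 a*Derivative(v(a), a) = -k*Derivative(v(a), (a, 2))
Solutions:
 v(a) = C1 + C2*sqrt(k)*erf(sqrt(2)*a*sqrt(1/k)/2)


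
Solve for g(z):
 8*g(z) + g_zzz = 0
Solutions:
 g(z) = C3*exp(-2*z) + (C1*sin(sqrt(3)*z) + C2*cos(sqrt(3)*z))*exp(z)


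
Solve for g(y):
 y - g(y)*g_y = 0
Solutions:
 g(y) = -sqrt(C1 + y^2)
 g(y) = sqrt(C1 + y^2)


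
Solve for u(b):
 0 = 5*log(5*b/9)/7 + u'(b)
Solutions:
 u(b) = C1 - 5*b*log(b)/7 - 5*b*log(5)/7 + 5*b/7 + 10*b*log(3)/7


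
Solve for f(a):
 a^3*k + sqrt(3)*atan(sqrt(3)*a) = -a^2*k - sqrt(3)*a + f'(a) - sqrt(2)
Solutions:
 f(a) = C1 + a^4*k/4 + a^3*k/3 + sqrt(3)*a^2/2 + sqrt(2)*a + sqrt(3)*(a*atan(sqrt(3)*a) - sqrt(3)*log(3*a^2 + 1)/6)


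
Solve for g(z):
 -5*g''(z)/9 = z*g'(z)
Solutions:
 g(z) = C1 + C2*erf(3*sqrt(10)*z/10)


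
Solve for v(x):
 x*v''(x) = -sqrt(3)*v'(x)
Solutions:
 v(x) = C1 + C2*x^(1 - sqrt(3))


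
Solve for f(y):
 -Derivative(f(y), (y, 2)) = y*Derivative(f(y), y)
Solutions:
 f(y) = C1 + C2*erf(sqrt(2)*y/2)


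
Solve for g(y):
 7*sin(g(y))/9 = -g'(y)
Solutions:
 7*y/9 + log(cos(g(y)) - 1)/2 - log(cos(g(y)) + 1)/2 = C1


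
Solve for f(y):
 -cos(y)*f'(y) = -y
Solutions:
 f(y) = C1 + Integral(y/cos(y), y)


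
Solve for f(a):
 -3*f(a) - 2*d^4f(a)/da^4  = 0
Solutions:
 f(a) = (C1*sin(6^(1/4)*a/2) + C2*cos(6^(1/4)*a/2))*exp(-6^(1/4)*a/2) + (C3*sin(6^(1/4)*a/2) + C4*cos(6^(1/4)*a/2))*exp(6^(1/4)*a/2)


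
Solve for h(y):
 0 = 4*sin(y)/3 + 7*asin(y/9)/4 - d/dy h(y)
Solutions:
 h(y) = C1 + 7*y*asin(y/9)/4 + 7*sqrt(81 - y^2)/4 - 4*cos(y)/3


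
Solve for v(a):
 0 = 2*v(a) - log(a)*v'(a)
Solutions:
 v(a) = C1*exp(2*li(a))


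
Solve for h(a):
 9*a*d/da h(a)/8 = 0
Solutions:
 h(a) = C1


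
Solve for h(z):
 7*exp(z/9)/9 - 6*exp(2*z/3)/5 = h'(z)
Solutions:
 h(z) = C1 + 7*exp(z/9) - 9*exp(2*z/3)/5


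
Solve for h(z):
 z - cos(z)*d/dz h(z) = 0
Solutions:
 h(z) = C1 + Integral(z/cos(z), z)


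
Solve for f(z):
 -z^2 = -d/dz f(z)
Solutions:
 f(z) = C1 + z^3/3


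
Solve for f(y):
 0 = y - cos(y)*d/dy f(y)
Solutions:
 f(y) = C1 + Integral(y/cos(y), y)


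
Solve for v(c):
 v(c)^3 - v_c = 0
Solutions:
 v(c) = -sqrt(2)*sqrt(-1/(C1 + c))/2
 v(c) = sqrt(2)*sqrt(-1/(C1 + c))/2


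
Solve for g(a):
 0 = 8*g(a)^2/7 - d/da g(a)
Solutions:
 g(a) = -7/(C1 + 8*a)


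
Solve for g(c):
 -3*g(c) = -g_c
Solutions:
 g(c) = C1*exp(3*c)


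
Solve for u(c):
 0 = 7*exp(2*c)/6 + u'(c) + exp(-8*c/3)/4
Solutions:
 u(c) = C1 - 7*exp(2*c)/12 + 3*exp(-8*c/3)/32


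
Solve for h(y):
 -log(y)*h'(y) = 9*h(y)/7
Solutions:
 h(y) = C1*exp(-9*li(y)/7)


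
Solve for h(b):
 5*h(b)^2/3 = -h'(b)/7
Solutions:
 h(b) = 3/(C1 + 35*b)


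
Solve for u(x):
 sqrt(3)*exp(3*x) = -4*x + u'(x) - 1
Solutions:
 u(x) = C1 + 2*x^2 + x + sqrt(3)*exp(3*x)/3


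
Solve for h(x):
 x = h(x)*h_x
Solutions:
 h(x) = -sqrt(C1 + x^2)
 h(x) = sqrt(C1 + x^2)


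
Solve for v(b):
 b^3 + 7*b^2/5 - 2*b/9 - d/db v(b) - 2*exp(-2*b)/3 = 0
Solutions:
 v(b) = C1 + b^4/4 + 7*b^3/15 - b^2/9 + exp(-2*b)/3


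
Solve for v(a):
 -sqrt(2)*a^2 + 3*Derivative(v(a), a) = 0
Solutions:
 v(a) = C1 + sqrt(2)*a^3/9


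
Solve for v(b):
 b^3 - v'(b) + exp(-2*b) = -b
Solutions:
 v(b) = C1 + b^4/4 + b^2/2 - exp(-2*b)/2


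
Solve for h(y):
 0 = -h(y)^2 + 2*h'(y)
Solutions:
 h(y) = -2/(C1 + y)


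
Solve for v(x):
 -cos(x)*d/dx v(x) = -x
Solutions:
 v(x) = C1 + Integral(x/cos(x), x)


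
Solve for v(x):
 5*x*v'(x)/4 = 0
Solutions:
 v(x) = C1


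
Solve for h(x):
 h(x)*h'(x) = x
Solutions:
 h(x) = -sqrt(C1 + x^2)
 h(x) = sqrt(C1 + x^2)


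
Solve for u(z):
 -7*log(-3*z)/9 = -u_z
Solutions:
 u(z) = C1 + 7*z*log(-z)/9 + 7*z*(-1 + log(3))/9


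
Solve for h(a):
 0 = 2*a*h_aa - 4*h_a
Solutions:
 h(a) = C1 + C2*a^3


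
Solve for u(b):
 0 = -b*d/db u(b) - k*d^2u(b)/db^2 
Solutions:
 u(b) = C1 + C2*sqrt(k)*erf(sqrt(2)*b*sqrt(1/k)/2)


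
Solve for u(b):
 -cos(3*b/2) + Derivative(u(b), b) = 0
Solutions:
 u(b) = C1 + 2*sin(3*b/2)/3


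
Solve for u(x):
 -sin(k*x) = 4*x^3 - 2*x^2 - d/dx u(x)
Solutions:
 u(x) = C1 + x^4 - 2*x^3/3 - cos(k*x)/k


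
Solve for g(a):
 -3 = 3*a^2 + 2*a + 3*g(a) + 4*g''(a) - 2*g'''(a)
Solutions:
 g(a) = C1*exp(a*(-2^(1/3)*(9*sqrt(145) + 113)^(1/3) - 8*2^(2/3)/(9*sqrt(145) + 113)^(1/3) + 8)/12)*sin(2^(1/3)*sqrt(3)*a*(-(9*sqrt(145) + 113)^(1/3) + 8*2^(1/3)/(9*sqrt(145) + 113)^(1/3))/12) + C2*exp(a*(-2^(1/3)*(9*sqrt(145) + 113)^(1/3) - 8*2^(2/3)/(9*sqrt(145) + 113)^(1/3) + 8)/12)*cos(2^(1/3)*sqrt(3)*a*(-(9*sqrt(145) + 113)^(1/3) + 8*2^(1/3)/(9*sqrt(145) + 113)^(1/3))/12) + C3*exp(a*(8*2^(2/3)/(9*sqrt(145) + 113)^(1/3) + 4 + 2^(1/3)*(9*sqrt(145) + 113)^(1/3))/6) - a^2 - 2*a/3 + 5/3


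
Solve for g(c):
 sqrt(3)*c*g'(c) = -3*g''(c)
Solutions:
 g(c) = C1 + C2*erf(sqrt(2)*3^(3/4)*c/6)


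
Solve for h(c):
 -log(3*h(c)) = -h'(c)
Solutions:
 -Integral(1/(log(_y) + log(3)), (_y, h(c))) = C1 - c


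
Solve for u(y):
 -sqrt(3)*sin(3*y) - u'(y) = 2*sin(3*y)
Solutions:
 u(y) = C1 + sqrt(3)*cos(3*y)/3 + 2*cos(3*y)/3


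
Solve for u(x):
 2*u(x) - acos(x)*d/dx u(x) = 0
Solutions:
 u(x) = C1*exp(2*Integral(1/acos(x), x))


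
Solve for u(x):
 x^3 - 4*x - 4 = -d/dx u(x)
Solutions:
 u(x) = C1 - x^4/4 + 2*x^2 + 4*x


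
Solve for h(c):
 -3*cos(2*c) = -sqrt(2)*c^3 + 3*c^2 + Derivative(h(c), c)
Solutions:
 h(c) = C1 + sqrt(2)*c^4/4 - c^3 - 3*sin(2*c)/2


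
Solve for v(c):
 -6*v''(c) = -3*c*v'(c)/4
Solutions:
 v(c) = C1 + C2*erfi(c/4)


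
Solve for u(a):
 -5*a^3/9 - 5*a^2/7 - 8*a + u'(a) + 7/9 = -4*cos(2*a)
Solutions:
 u(a) = C1 + 5*a^4/36 + 5*a^3/21 + 4*a^2 - 7*a/9 - 4*sin(a)*cos(a)


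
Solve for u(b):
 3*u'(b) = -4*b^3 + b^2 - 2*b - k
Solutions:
 u(b) = C1 - b^4/3 + b^3/9 - b^2/3 - b*k/3


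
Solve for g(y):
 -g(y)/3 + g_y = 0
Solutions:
 g(y) = C1*exp(y/3)
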